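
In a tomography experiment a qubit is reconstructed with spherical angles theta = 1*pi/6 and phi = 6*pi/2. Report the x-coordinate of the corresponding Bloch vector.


theta = 0.5236, phi = 9.4248
r_x = sin(theta)*cos(phi) = 0.5000 * -1.0000
r_x = -0.5000

-0.5000


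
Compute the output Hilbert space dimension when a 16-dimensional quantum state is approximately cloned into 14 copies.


Output space = H^(tensor 14) where dim(H) = 16
dim = 16^14
= 256 (after 2 factors)
= 4096 (after 3 factors)
= 65536 (after 4 factors)
= 1048576 (after 5 factors)
= 16777216 (after 6 factors)
= 268435456 (after 7 factors)
= 4294967296 (after 8 factors)
= 68719476736 (after 9 factors)
= 1099511627776 (after 10 factors)
= 17592186044416 (after 11 factors)
= 281474976710656 (after 12 factors)
= 4503599627370496 (after 13 factors)
= 72057594037927936 (after 14 factors)
= 72057594037927936

72057594037927936


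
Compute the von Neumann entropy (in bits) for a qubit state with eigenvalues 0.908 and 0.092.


S = -p*log2(p) - (1-p)*log2(1-p)
p = 0.9080, 1-p = 0.0920
= -0.9080 * log2(0.9080) - 0.0920 * log2(0.0920)
= -(-0.1264) - (-0.3167)
= 0.4431

0.4431


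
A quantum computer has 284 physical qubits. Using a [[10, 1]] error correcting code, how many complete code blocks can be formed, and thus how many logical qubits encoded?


Each code block uses 10 physical qubits for 1 logical qubit(s).
Number of complete blocks = floor(284 / 10) = 28
Logical qubits = 28 * 1
= 28

28


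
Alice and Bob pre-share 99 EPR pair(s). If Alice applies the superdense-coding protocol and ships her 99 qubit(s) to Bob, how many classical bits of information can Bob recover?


Superdense coding allows 2 classical bits per shared entangled pair.
99 pair(s) -> 2 * 99 = 198 classical bits

198


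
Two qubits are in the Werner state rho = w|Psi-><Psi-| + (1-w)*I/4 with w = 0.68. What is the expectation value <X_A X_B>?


|Psi-> = (|01> - |10>)/sqrt(2)
For the pure Bell state, <X_A X_B> = -1 (Bell-state Pauli correlator).
The maximally-mixed part I/4 has tr(I/4 * P tensor P) = 0 for any traceless Pauli P.
So <X_A X_B>_rho = w * (-1) + (1 - w) * 0
= 0.68 * (-1)
= -0.6800

-0.6800


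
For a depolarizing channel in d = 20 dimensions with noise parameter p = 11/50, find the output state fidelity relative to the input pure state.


F = (1-p) + p/d
= (1 - 0.2200) + 0.2200/20
= 0.7800 + 0.0110
= 0.7910

0.7910


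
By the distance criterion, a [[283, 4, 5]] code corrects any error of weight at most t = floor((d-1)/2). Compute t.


Code parameters: [[283, 4, 5]], distance d = 5.
Number of correctable errors = floor((d-1)/2)
= floor((5 - 1)/2)
= floor(4/2)
= 2

2


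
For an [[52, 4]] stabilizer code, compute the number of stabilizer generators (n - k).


For an [[n,k]] stabilizer code:
Number of stabilizer generators = n - k
= 52 - 4
= 48

48


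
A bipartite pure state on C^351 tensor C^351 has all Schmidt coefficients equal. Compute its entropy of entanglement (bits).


For a maximally entangled state in d x d:
S = log2(d) = log2(351)
= 8.4553

8.4553


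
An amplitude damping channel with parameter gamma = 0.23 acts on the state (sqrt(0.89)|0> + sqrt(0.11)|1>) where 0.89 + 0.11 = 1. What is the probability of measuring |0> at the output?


For amplitude damping with parameter gamma on state sqrt(a)|0> + sqrt(b)|1>:
alpha^2 = 0.89, beta^2 = 0.11
P(|0>) = alpha^2 + gamma * beta^2
= 0.89 + 0.23 * 0.11
= 0.89 + 0.0253
= 0.9153

0.9153


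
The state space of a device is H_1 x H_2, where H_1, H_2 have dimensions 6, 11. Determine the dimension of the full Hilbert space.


dim(H_1 x H_2) = 6 * 11
= 66

66


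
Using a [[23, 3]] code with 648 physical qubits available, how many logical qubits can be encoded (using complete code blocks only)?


Each code block uses 23 physical qubits for 3 logical qubit(s).
Number of complete blocks = floor(648 / 23) = 28
Logical qubits = 28 * 3
= 84

84


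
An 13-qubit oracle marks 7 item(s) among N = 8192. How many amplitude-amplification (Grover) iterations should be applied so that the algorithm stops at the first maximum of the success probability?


After j Grover iterations the success probability is P(j) = sin^2((2j+1)*theta), where sin(theta) = sqrt(k/N).
N = 2^13 = 8192, k = 7
sin(theta) = sqrt(k/N) = 0.02923169833
theta = arcsin(sqrt(k/N)) = 0.02923586298 rad
P(j) reaches its first maximum when (2j+1)*theta is as close as possible to pi/2, i.e. j = round(pi/(4*theta) - 1/2).
pi/(4*theta) - 1/2 = 26.3642
(For comparison, the common estimate pi/4 * sqrt(N/k) = 26.8680; the exact maximiser is used here.)
Optimal iterations = 26

26


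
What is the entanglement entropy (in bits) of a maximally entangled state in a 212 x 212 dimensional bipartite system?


For a maximally entangled state in d x d:
S = log2(d) = log2(212)
= 7.7279

7.7279


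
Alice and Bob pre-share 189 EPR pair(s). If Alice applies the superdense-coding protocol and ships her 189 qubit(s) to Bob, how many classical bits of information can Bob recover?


Superdense coding allows 2 classical bits per shared entangled pair.
189 pair(s) -> 2 * 189 = 378 classical bits

378


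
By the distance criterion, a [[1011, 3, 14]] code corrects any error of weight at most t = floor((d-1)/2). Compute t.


Code parameters: [[1011, 3, 14]], distance d = 14.
Number of correctable errors = floor((d-1)/2)
= floor((14 - 1)/2)
= floor(13/2)
= 6

6


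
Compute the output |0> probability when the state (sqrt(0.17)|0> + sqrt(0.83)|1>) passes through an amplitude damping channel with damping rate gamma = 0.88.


For amplitude damping with parameter gamma on state sqrt(a)|0> + sqrt(b)|1>:
alpha^2 = 0.17, beta^2 = 0.83
P(|0>) = alpha^2 + gamma * beta^2
= 0.17 + 0.88 * 0.83
= 0.17 + 0.7304
= 0.9004

0.9004


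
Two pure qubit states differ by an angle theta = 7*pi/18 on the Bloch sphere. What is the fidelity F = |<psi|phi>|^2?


For states separated by angle theta on Bloch sphere:
F = cos^2(theta/2)
theta = 7*pi/18 = 1.2217
theta/2 = 0.6109
cos(theta/2) = 0.8192
F = 0.6710

0.6710


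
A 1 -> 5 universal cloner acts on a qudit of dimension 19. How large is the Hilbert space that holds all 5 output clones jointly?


Output space = H^(tensor 5) where dim(H) = 19
dim = 19^5
= 361 (after 2 factors)
= 6859 (after 3 factors)
= 130321 (after 4 factors)
= 2476099 (after 5 factors)
= 2476099

2476099


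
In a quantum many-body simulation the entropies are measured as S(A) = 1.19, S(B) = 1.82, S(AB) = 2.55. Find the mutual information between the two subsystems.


I(A:B) = S(A) + S(B) - S(AB)
= 1.19 + 1.82 - 2.55
= 0.4600

0.4600


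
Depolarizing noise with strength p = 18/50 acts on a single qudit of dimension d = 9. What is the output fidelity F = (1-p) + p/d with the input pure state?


F = (1-p) + p/d
= (1 - 0.3600) + 0.3600/9
= 0.6400 + 0.0400
= 0.6800

0.6800


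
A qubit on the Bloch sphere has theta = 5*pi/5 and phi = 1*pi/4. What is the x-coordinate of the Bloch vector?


theta = 3.1416, phi = 0.7854
r_x = sin(theta)*cos(phi) = 0.0000 * 0.7071
r_x = 0.0000

0.0000


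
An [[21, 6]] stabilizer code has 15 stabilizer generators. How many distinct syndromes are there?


Each stabilizer generator gives a binary (+1 or -1) measurement outcome.
With 15 independent generators:
Total syndromes = 2^15
= 32768

32768


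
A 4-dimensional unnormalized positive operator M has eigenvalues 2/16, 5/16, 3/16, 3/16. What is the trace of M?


tr(M) = sum of eigenvalues
= 2/16 + 5/16 + 3/16 + 3/16
= 13/16
= 0.8125

0.8125


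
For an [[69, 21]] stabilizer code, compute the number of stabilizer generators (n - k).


For an [[n,k]] stabilizer code:
Number of stabilizer generators = n - k
= 69 - 21
= 48

48


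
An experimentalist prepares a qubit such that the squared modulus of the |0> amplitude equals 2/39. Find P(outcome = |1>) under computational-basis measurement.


|alpha|^2 = 2/39 = 0.0513
|beta|^2 = 1 - 2/39 = 37/39 = 0.9487
P(|1>) = |beta|^2 = 0.9487

0.9487


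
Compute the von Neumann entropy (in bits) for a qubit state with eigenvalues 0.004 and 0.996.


S = -p*log2(p) - (1-p)*log2(1-p)
p = 0.0040, 1-p = 0.9960
= -0.0040 * log2(0.0040) - 0.9960 * log2(0.9960)
= -(-0.0319) - (-0.0058)
= 0.0376

0.0376


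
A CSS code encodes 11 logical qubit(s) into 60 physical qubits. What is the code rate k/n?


Code rate R = k/n
= 11/60
= 0.1833

0.1833


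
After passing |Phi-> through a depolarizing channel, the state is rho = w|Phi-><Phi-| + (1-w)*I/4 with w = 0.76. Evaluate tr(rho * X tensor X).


|Phi-> = (|00> - |11>)/sqrt(2)
For the pure Bell state, <X_A X_B> = -1 (Bell-state Pauli correlator).
The maximally-mixed part I/4 has tr(I/4 * P tensor P) = 0 for any traceless Pauli P.
So <X_A X_B>_rho = w * (-1) + (1 - w) * 0
= 0.76 * (-1)
= -0.7600

-0.7600


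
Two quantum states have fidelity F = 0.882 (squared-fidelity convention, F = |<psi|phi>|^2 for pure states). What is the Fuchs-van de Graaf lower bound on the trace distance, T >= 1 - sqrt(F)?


Fuchs-van de Graaf (squared-fidelity convention): 1 - sqrt(F) <= T <= sqrt(1 - F).
Lower bound: T >= 1 - sqrt(F)
sqrt(F) = sqrt(0.882) = 0.9391
T >= 1 - 0.9391
T >= 0.0609

0.0609


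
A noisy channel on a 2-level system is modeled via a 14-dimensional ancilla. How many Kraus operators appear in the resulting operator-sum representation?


Tracing out the environment in an orthonormal basis {|i>_E} gives Kraus operators K_i = <i|_E U |0>_E.
Number of Kraus operators = dim(H_env) = d_env
= 14

14


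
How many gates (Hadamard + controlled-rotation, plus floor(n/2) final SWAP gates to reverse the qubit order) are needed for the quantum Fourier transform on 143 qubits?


Hadamard gates: 143
Controlled rotations: n*(n-1)/2 = 143*142/2 = 10153
SWAP gates: floor(n/2) = floor(143/2) = 71
Total = 143 + 10153 + 71
= 10367

10367


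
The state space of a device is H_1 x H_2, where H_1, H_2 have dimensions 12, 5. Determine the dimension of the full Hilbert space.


dim(H_1 x H_2) = 12 * 5
= 60

60


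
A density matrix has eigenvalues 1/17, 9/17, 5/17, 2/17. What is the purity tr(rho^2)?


tr(rho^2) = sum of eigenvalues squared
= (1/17)^2 + (9/17)^2 + (5/17)^2 + (2/17)^2
= (1 + 81 + 25 + 4) / 289
= 111/289
= 0.3841

0.3841


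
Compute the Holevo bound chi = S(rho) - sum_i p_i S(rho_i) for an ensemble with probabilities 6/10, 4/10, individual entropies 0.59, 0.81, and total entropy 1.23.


chi = S(rho) - sum_i p_i * S(rho_i)
Weighted entropy = 6/10 * 0.59 + 4/10 * 0.81
= 0.6780
chi = 1.23 - 0.6780
= 0.5520

0.5520


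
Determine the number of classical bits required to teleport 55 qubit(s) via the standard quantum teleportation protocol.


Quantum teleportation requires 2 classical bits per qubit teleported.
55 qubit(s) -> 2 * 55 = 110 classical bits

110


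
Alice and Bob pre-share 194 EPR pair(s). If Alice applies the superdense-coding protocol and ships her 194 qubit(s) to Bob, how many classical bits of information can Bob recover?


Superdense coding allows 2 classical bits per shared entangled pair.
194 pair(s) -> 2 * 194 = 388 classical bits

388


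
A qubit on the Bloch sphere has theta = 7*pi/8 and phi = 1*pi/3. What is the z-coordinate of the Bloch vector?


theta = 2.7489, phi = 1.0472
r_z = cos(theta) = -0.9239

-0.9239


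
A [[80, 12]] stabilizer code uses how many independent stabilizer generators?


For an [[n,k]] stabilizer code:
Number of stabilizer generators = n - k
= 80 - 12
= 68

68


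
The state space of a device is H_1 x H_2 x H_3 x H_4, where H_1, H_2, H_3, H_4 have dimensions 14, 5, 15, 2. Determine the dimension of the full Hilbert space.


dim(H_1 x H_2 x H_3 x H_4) = 14 * 5 * 15 * 2
= 70 * 15 * 2
= 1050 * 2
= 2100

2100


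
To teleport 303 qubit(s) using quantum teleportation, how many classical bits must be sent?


Quantum teleportation requires 2 classical bits per qubit teleported.
303 qubit(s) -> 2 * 303 = 606 classical bits

606


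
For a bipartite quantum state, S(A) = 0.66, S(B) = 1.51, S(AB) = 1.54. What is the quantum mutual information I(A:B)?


I(A:B) = S(A) + S(B) - S(AB)
= 0.66 + 1.51 - 1.54
= 0.6300

0.6300


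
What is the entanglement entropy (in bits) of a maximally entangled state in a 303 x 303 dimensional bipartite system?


For a maximally entangled state in d x d:
S = log2(d) = log2(303)
= 8.2432

8.2432


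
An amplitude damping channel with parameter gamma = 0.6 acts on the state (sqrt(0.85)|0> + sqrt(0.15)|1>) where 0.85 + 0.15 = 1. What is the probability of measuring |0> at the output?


For amplitude damping with parameter gamma on state sqrt(a)|0> + sqrt(b)|1>:
alpha^2 = 0.85, beta^2 = 0.15
P(|0>) = alpha^2 + gamma * beta^2
= 0.85 + 0.6 * 0.15
= 0.85 + 0.0900
= 0.9400

0.9400


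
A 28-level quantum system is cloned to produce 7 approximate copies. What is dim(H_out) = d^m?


Output space = H^(tensor 7) where dim(H) = 28
dim = 28^7
= 784 (after 2 factors)
= 21952 (after 3 factors)
= 614656 (after 4 factors)
= 17210368 (after 5 factors)
= 481890304 (after 6 factors)
= 13492928512 (after 7 factors)
= 13492928512

13492928512


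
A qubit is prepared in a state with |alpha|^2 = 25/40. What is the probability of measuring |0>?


|alpha|^2 = 25/40 = 0.6250
|beta|^2 = 1 - 25/40 = 15/40 = 0.3750
P(|0>) = |alpha|^2 = 0.6250

0.6250


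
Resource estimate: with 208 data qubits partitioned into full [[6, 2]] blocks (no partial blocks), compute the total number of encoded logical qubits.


Each code block uses 6 physical qubits for 2 logical qubit(s).
Number of complete blocks = floor(208 / 6) = 34
Logical qubits = 34 * 2
= 68

68


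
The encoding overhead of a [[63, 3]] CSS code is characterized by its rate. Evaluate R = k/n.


Code rate R = k/n
= 3/63
= 0.0476

0.0476


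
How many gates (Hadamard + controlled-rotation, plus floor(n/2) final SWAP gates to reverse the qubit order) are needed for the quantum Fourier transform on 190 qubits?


Hadamard gates: 190
Controlled rotations: n*(n-1)/2 = 190*189/2 = 17955
SWAP gates: floor(n/2) = floor(190/2) = 95
Total = 190 + 17955 + 95
= 18240

18240


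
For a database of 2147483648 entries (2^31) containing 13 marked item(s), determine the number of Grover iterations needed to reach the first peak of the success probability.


After j Grover iterations the success probability is P(j) = sin^2((2j+1)*theta), where sin(theta) = sqrt(k/N).
N = 2^31 = 2147483648, k = 13
sin(theta) = sqrt(k/N) = 7.780486318e-05
theta = arcsin(sqrt(k/N)) = 7.780486326e-05 rad
P(j) reaches its first maximum when (2j+1)*theta is as close as possible to pi/2, i.e. j = round(pi/(4*theta) - 1/2).
pi/(4*theta) - 1/2 = 10093.9611
(For comparison, the common estimate pi/4 * sqrt(N/k) = 10094.4611; the exact maximiser is used here.)
Optimal iterations = 10094

10094


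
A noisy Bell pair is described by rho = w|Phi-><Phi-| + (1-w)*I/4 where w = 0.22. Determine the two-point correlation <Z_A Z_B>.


|Phi-> = (|00> - |11>)/sqrt(2)
For the pure Bell state, <Z_A Z_B> = +1 (Bell-state Pauli correlator).
The maximally-mixed part I/4 has tr(I/4 * P tensor P) = 0 for any traceless Pauli P.
So <Z_A Z_B>_rho = w * (+1) + (1 - w) * 0
= 0.22 * (+1)
= 0.2200

0.2200


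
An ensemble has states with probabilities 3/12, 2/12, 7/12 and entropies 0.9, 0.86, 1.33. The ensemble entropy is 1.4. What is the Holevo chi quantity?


chi = S(rho) - sum_i p_i * S(rho_i)
Weighted entropy = 3/12 * 0.9 + 2/12 * 0.86 + 7/12 * 1.33
= 1.1442
chi = 1.4 - 1.1442
= 0.2558

0.2558


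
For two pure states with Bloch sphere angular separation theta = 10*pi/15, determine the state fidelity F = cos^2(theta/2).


For states separated by angle theta on Bloch sphere:
F = cos^2(theta/2)
theta = 10*pi/15 = 2.0944
theta/2 = 1.0472
cos(theta/2) = 0.5000
F = 0.2500

0.2500


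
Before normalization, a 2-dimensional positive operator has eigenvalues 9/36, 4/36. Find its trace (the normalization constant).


tr(M) = sum of eigenvalues
= 9/36 + 4/36
= 13/36
= 0.3611

0.3611


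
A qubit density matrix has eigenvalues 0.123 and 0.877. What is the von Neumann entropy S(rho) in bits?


S = -p*log2(p) - (1-p)*log2(1-p)
p = 0.1230, 1-p = 0.8770
= -0.1230 * log2(0.1230) - 0.8770 * log2(0.8770)
= -(-0.3719) - (-0.1661)
= 0.5379

0.5379


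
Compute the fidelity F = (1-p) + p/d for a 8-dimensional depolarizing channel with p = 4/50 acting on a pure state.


F = (1-p) + p/d
= (1 - 0.0800) + 0.0800/8
= 0.9200 + 0.0100
= 0.9300

0.9300


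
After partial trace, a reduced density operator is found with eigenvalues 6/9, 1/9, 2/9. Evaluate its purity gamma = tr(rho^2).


tr(rho^2) = sum of eigenvalues squared
= (6/9)^2 + (1/9)^2 + (2/9)^2
= (36 + 1 + 4) / 81
= 41/81
= 0.5062

0.5062


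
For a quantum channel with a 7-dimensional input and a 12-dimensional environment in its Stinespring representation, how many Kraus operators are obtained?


Tracing out the environment in an orthonormal basis {|i>_E} gives Kraus operators K_i = <i|_E U |0>_E.
Number of Kraus operators = dim(H_env) = d_env
= 12

12


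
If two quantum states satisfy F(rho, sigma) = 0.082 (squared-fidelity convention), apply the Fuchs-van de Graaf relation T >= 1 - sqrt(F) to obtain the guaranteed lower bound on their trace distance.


Fuchs-van de Graaf (squared-fidelity convention): 1 - sqrt(F) <= T <= sqrt(1 - F).
Lower bound: T >= 1 - sqrt(F)
sqrt(F) = sqrt(0.082) = 0.2864
T >= 1 - 0.2864
T >= 0.7136

0.7136


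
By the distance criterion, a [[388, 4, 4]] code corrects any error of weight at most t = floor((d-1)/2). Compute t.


Code parameters: [[388, 4, 4]], distance d = 4.
Number of correctable errors = floor((d-1)/2)
= floor((4 - 1)/2)
= floor(3/2)
= 1

1


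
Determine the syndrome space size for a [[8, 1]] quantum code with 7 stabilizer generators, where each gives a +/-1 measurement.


Each stabilizer generator gives a binary (+1 or -1) measurement outcome.
With 7 independent generators:
Total syndromes = 2^7
= 128

128


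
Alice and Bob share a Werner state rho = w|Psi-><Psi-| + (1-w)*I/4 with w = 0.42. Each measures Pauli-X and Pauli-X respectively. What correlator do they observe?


|Psi-> = (|01> - |10>)/sqrt(2)
For the pure Bell state, <X_A X_B> = -1 (Bell-state Pauli correlator).
The maximally-mixed part I/4 has tr(I/4 * P tensor P) = 0 for any traceless Pauli P.
So <X_A X_B>_rho = w * (-1) + (1 - w) * 0
= 0.42 * (-1)
= -0.4200

-0.4200


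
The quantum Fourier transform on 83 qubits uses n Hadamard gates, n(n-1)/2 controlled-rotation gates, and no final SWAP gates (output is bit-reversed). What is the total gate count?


Hadamard gates: 83
Controlled rotations: n*(n-1)/2 = 83*82/2 = 3403
SWAP gates: 0 (omitted)
Total = 83 + 3403
= 3486

3486


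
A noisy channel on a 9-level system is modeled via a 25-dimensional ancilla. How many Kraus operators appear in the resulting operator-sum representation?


Tracing out the environment in an orthonormal basis {|i>_E} gives Kraus operators K_i = <i|_E U |0>_E.
Number of Kraus operators = dim(H_env) = d_env
= 25

25


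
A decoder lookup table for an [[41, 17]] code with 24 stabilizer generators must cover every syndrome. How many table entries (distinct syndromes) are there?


Each stabilizer generator gives a binary (+1 or -1) measurement outcome.
With 24 independent generators:
Total syndromes = 2^24
= 16777216

16777216


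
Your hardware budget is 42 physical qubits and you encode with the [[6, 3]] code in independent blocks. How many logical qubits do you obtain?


Each code block uses 6 physical qubits for 3 logical qubit(s).
Number of complete blocks = floor(42 / 6) = 7
Logical qubits = 7 * 3
= 21

21


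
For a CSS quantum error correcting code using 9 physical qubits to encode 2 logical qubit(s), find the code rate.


Code rate R = k/n
= 2/9
= 0.2222

0.2222


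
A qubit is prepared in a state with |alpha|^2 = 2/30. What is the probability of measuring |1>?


|alpha|^2 = 2/30 = 0.0667
|beta|^2 = 1 - 2/30 = 28/30 = 0.9333
P(|1>) = |beta|^2 = 0.9333

0.9333


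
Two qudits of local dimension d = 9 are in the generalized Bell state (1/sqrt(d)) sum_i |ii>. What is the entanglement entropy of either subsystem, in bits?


For a maximally entangled state in d x d:
S = log2(d) = log2(9)
= 3.1699

3.1699


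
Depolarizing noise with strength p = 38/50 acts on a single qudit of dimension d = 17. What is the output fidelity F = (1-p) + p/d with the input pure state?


F = (1-p) + p/d
= (1 - 0.7600) + 0.7600/17
= 0.2400 + 0.0447
= 0.2847

0.2847


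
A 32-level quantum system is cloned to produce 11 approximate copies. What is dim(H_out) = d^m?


Output space = H^(tensor 11) where dim(H) = 32
dim = 32^11
= 1024 (after 2 factors)
= 32768 (after 3 factors)
= 1048576 (after 4 factors)
= 33554432 (after 5 factors)
= 1073741824 (after 6 factors)
= 34359738368 (after 7 factors)
= 1099511627776 (after 8 factors)
= 35184372088832 (after 9 factors)
= 1125899906842624 (after 10 factors)
= 36028797018963968 (after 11 factors)
= 36028797018963968

36028797018963968


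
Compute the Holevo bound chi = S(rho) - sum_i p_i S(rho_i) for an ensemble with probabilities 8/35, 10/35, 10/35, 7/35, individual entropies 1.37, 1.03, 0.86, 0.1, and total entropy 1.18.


chi = S(rho) - sum_i p_i * S(rho_i)
Weighted entropy = 8/35 * 1.37 + 10/35 * 1.03 + 10/35 * 0.86 + 7/35 * 0.1
= 0.8731
chi = 1.18 - 0.8731
= 0.3069

0.3069


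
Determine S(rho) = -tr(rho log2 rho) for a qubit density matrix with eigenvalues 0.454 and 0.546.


S = -p*log2(p) - (1-p)*log2(1-p)
p = 0.4540, 1-p = 0.5460
= -0.4540 * log2(0.4540) - 0.5460 * log2(0.5460)
= -(-0.5172) - (-0.4767)
= 0.9939

0.9939


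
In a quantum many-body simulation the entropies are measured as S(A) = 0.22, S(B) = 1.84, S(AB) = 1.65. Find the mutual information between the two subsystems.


I(A:B) = S(A) + S(B) - S(AB)
= 0.22 + 1.84 - 1.65
= 0.4100

0.4100


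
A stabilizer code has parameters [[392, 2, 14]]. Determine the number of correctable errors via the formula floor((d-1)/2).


Code parameters: [[392, 2, 14]], distance d = 14.
Number of correctable errors = floor((d-1)/2)
= floor((14 - 1)/2)
= floor(13/2)
= 6

6


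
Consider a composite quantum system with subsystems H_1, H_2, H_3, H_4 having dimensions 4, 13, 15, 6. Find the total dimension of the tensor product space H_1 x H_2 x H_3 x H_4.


dim(H_1 x H_2 x H_3 x H_4) = 4 * 13 * 15 * 6
= 52 * 15 * 6
= 780 * 6
= 4680

4680


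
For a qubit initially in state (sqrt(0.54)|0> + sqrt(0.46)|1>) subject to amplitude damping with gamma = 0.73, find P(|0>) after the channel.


For amplitude damping with parameter gamma on state sqrt(a)|0> + sqrt(b)|1>:
alpha^2 = 0.54, beta^2 = 0.46
P(|0>) = alpha^2 + gamma * beta^2
= 0.54 + 0.73 * 0.46
= 0.54 + 0.3358
= 0.8758

0.8758


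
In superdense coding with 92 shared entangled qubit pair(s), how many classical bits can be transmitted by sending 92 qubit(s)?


Superdense coding allows 2 classical bits per shared entangled pair.
92 pair(s) -> 2 * 92 = 184 classical bits

184


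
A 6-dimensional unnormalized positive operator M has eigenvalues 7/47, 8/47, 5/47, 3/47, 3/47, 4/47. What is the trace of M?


tr(M) = sum of eigenvalues
= 7/47 + 8/47 + 5/47 + 3/47 + 3/47 + 4/47
= 30/47
= 0.6383

0.6383


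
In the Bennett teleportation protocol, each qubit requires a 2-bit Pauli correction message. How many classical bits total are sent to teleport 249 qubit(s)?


Quantum teleportation requires 2 classical bits per qubit teleported.
249 qubit(s) -> 2 * 249 = 498 classical bits

498


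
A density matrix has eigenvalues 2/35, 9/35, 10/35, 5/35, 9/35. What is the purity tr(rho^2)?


tr(rho^2) = sum of eigenvalues squared
= (2/35)^2 + (9/35)^2 + (10/35)^2 + (5/35)^2 + (9/35)^2
= (4 + 81 + 100 + 25 + 81) / 1225
= 291/1225
= 0.2376

0.2376


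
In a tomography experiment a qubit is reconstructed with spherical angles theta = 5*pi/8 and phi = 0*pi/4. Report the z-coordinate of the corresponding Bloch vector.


theta = 1.9635, phi = 0.0000
r_z = cos(theta) = -0.3827

-0.3827


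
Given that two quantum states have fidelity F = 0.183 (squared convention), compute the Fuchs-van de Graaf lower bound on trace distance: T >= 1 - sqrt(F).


Fuchs-van de Graaf (squared-fidelity convention): 1 - sqrt(F) <= T <= sqrt(1 - F).
Lower bound: T >= 1 - sqrt(F)
sqrt(F) = sqrt(0.183) = 0.4278
T >= 1 - 0.4278
T >= 0.5722

0.5722


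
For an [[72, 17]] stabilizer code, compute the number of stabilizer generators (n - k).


For an [[n,k]] stabilizer code:
Number of stabilizer generators = n - k
= 72 - 17
= 55

55


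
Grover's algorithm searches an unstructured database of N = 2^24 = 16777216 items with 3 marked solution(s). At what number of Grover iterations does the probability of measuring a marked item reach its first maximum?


After j Grover iterations the success probability is P(j) = sin^2((2j+1)*theta), where sin(theta) = sqrt(k/N).
N = 2^24 = 16777216, k = 3
sin(theta) = sqrt(k/N) = 0.0004228639667
theta = arcsin(sqrt(k/N)) = 0.0004228639793 rad
P(j) reaches its first maximum when (2j+1)*theta is as close as possible to pi/2, i.e. j = round(pi/(4*theta) - 1/2).
pi/(4*theta) - 1/2 = 1856.8305
(For comparison, the common estimate pi/4 * sqrt(N/k) = 1857.3305; the exact maximiser is used here.)
Optimal iterations = 1857

1857


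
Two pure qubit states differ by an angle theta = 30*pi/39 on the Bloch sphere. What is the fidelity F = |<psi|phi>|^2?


For states separated by angle theta on Bloch sphere:
F = cos^2(theta/2)
theta = 30*pi/39 = 2.4166
theta/2 = 1.2083
cos(theta/2) = 0.3546
F = 0.1257

0.1257


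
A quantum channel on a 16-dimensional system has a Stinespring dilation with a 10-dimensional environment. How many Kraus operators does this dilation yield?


Tracing out the environment in an orthonormal basis {|i>_E} gives Kraus operators K_i = <i|_E U |0>_E.
Number of Kraus operators = dim(H_env) = d_env
= 10

10


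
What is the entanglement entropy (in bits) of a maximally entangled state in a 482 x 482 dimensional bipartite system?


For a maximally entangled state in d x d:
S = log2(d) = log2(482)
= 8.9129

8.9129


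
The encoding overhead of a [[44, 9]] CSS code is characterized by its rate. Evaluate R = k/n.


Code rate R = k/n
= 9/44
= 0.2045

0.2045


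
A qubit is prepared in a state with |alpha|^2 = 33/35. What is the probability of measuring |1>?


|alpha|^2 = 33/35 = 0.9429
|beta|^2 = 1 - 33/35 = 2/35 = 0.0571
P(|1>) = |beta|^2 = 0.0571

0.0571


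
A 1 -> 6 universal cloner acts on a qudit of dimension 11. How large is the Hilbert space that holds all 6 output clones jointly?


Output space = H^(tensor 6) where dim(H) = 11
dim = 11^6
= 121 (after 2 factors)
= 1331 (after 3 factors)
= 14641 (after 4 factors)
= 161051 (after 5 factors)
= 1771561 (after 6 factors)
= 1771561

1771561


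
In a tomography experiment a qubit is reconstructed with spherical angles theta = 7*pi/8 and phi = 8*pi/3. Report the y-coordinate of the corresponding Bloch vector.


theta = 2.7489, phi = 8.3776
r_y = sin(theta)*sin(phi) = 0.3827 * 0.8660
r_y = 0.3314

0.3314


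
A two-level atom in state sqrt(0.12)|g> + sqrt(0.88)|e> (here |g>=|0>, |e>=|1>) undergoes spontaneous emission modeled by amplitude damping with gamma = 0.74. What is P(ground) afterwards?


For amplitude damping with parameter gamma on state sqrt(a)|0> + sqrt(b)|1>:
alpha^2 = 0.12, beta^2 = 0.88
P(|0>) = alpha^2 + gamma * beta^2
= 0.12 + 0.74 * 0.88
= 0.12 + 0.6512
= 0.7712

0.7712


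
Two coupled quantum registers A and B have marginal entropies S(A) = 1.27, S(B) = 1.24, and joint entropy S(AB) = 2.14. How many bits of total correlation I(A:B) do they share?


I(A:B) = S(A) + S(B) - S(AB)
= 1.27 + 1.24 - 2.14
= 0.3700

0.3700


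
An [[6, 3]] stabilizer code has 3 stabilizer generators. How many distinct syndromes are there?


Each stabilizer generator gives a binary (+1 or -1) measurement outcome.
With 3 independent generators:
Total syndromes = 2^3
= 8

8


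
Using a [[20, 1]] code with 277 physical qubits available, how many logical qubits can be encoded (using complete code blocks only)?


Each code block uses 20 physical qubits for 1 logical qubit(s).
Number of complete blocks = floor(277 / 20) = 13
Logical qubits = 13 * 1
= 13

13


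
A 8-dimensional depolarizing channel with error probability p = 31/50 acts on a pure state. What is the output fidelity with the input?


F = (1-p) + p/d
= (1 - 0.6200) + 0.6200/8
= 0.3800 + 0.0775
= 0.4575

0.4575


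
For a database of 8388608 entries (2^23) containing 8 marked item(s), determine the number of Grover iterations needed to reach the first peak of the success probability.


After j Grover iterations the success probability is P(j) = sin^2((2j+1)*theta), where sin(theta) = sqrt(k/N).
N = 2^23 = 8388608, k = 8
sin(theta) = sqrt(k/N) = 0.0009765625
theta = arcsin(sqrt(k/N)) = 0.0009765626552 rad
P(j) reaches its first maximum when (2j+1)*theta is as close as possible to pi/2, i.e. j = round(pi/(4*theta) - 1/2).
pi/(4*theta) - 1/2 = 803.7476
(For comparison, the common estimate pi/4 * sqrt(N/k) = 804.2477; the exact maximiser is used here.)
Optimal iterations = 804

804


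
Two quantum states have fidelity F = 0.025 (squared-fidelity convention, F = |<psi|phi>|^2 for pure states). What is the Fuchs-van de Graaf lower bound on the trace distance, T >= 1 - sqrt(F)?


Fuchs-van de Graaf (squared-fidelity convention): 1 - sqrt(F) <= T <= sqrt(1 - F).
Lower bound: T >= 1 - sqrt(F)
sqrt(F) = sqrt(0.025) = 0.1581
T >= 1 - 0.1581
T >= 0.8419

0.8419


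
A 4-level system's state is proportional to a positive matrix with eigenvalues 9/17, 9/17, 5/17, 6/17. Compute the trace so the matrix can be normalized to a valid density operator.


tr(M) = sum of eigenvalues
= 9/17 + 9/17 + 5/17 + 6/17
= 29/17
= 1.7059

1.7059


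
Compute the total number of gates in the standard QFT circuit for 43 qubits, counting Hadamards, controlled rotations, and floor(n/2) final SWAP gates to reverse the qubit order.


Hadamard gates: 43
Controlled rotations: n*(n-1)/2 = 43*42/2 = 903
SWAP gates: floor(n/2) = floor(43/2) = 21
Total = 43 + 903 + 21
= 967

967


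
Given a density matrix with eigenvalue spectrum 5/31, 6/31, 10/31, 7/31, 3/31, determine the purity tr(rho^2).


tr(rho^2) = sum of eigenvalues squared
= (5/31)^2 + (6/31)^2 + (10/31)^2 + (7/31)^2 + (3/31)^2
= (25 + 36 + 100 + 49 + 9) / 961
= 219/961
= 0.2279

0.2279


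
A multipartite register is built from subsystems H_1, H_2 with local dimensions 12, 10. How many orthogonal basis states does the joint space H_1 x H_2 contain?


dim(H_1 x H_2) = 12 * 10
= 120

120


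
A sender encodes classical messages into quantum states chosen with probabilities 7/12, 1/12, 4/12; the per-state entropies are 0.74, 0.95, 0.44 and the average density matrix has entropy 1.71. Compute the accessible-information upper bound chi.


chi = S(rho) - sum_i p_i * S(rho_i)
Weighted entropy = 7/12 * 0.74 + 1/12 * 0.95 + 4/12 * 0.44
= 0.6575
chi = 1.71 - 0.6575
= 1.0525

1.0525


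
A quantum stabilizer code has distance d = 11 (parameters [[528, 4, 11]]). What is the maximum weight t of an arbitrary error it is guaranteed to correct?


Code parameters: [[528, 4, 11]], distance d = 11.
Number of correctable errors = floor((d-1)/2)
= floor((11 - 1)/2)
= floor(10/2)
= 5

5


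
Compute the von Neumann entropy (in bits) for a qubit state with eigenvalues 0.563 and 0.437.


S = -p*log2(p) - (1-p)*log2(1-p)
p = 0.5630, 1-p = 0.4370
= -0.5630 * log2(0.5630) - 0.4370 * log2(0.4370)
= -(-0.4666) - (-0.5219)
= 0.9885

0.9885


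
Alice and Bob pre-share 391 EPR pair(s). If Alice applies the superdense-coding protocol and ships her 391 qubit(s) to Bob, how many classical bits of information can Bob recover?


Superdense coding allows 2 classical bits per shared entangled pair.
391 pair(s) -> 2 * 391 = 782 classical bits

782


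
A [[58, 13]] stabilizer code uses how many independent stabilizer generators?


For an [[n,k]] stabilizer code:
Number of stabilizer generators = n - k
= 58 - 13
= 45

45


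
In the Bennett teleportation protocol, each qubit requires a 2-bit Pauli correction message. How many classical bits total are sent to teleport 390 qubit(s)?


Quantum teleportation requires 2 classical bits per qubit teleported.
390 qubit(s) -> 2 * 390 = 780 classical bits

780


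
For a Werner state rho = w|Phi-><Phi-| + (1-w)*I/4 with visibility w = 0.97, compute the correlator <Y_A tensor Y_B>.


|Phi-> = (|00> - |11>)/sqrt(2)
For the pure Bell state, <Y_A Y_B> = +1 (Bell-state Pauli correlator).
The maximally-mixed part I/4 has tr(I/4 * P tensor P) = 0 for any traceless Pauli P.
So <Y_A Y_B>_rho = w * (+1) + (1 - w) * 0
= 0.97 * (+1)
= 0.9700

0.9700


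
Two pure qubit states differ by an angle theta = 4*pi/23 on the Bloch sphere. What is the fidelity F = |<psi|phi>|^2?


For states separated by angle theta on Bloch sphere:
F = cos^2(theta/2)
theta = 4*pi/23 = 0.5464
theta/2 = 0.2732
cos(theta/2) = 0.9629
F = 0.9272

0.9272


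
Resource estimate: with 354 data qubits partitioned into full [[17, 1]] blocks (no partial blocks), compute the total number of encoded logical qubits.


Each code block uses 17 physical qubits for 1 logical qubit(s).
Number of complete blocks = floor(354 / 17) = 20
Logical qubits = 20 * 1
= 20

20


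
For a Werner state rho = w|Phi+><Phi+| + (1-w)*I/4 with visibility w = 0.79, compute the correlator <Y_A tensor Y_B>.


|Phi+> = (|00> + |11>)/sqrt(2)
For the pure Bell state, <Y_A Y_B> = -1 (Bell-state Pauli correlator).
The maximally-mixed part I/4 has tr(I/4 * P tensor P) = 0 for any traceless Pauli P.
So <Y_A Y_B>_rho = w * (-1) + (1 - w) * 0
= 0.79 * (-1)
= -0.7900

-0.7900


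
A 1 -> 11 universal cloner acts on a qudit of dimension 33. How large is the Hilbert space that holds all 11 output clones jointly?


Output space = H^(tensor 11) where dim(H) = 33
dim = 33^11
= 1089 (after 2 factors)
= 35937 (after 3 factors)
= 1185921 (after 4 factors)
= 39135393 (after 5 factors)
= 1291467969 (after 6 factors)
= 42618442977 (after 7 factors)
= 1406408618241 (after 8 factors)
= 46411484401953 (after 9 factors)
= 1531578985264449 (after 10 factors)
= 50542106513726817 (after 11 factors)
= 50542106513726817

50542106513726817


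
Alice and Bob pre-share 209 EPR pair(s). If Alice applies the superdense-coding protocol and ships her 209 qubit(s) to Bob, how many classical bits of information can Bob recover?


Superdense coding allows 2 classical bits per shared entangled pair.
209 pair(s) -> 2 * 209 = 418 classical bits

418


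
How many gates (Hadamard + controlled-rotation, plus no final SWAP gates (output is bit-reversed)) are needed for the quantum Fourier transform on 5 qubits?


Hadamard gates: 5
Controlled rotations: n*(n-1)/2 = 5*4/2 = 10
SWAP gates: 0 (omitted)
Total = 5 + 10
= 15

15


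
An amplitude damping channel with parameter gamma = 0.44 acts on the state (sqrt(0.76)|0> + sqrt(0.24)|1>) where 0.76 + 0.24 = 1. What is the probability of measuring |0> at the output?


For amplitude damping with parameter gamma on state sqrt(a)|0> + sqrt(b)|1>:
alpha^2 = 0.76, beta^2 = 0.24
P(|0>) = alpha^2 + gamma * beta^2
= 0.76 + 0.44 * 0.24
= 0.76 + 0.1056
= 0.8656

0.8656


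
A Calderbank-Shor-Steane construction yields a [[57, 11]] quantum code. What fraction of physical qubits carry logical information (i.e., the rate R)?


Code rate R = k/n
= 11/57
= 0.1930

0.1930


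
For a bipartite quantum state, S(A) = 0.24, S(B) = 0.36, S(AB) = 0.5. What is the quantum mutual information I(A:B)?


I(A:B) = S(A) + S(B) - S(AB)
= 0.24 + 0.36 - 0.5
= 0.1000

0.1000


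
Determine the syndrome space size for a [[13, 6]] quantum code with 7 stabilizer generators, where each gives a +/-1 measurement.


Each stabilizer generator gives a binary (+1 or -1) measurement outcome.
With 7 independent generators:
Total syndromes = 2^7
= 128

128


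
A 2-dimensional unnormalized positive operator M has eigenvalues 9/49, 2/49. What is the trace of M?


tr(M) = sum of eigenvalues
= 9/49 + 2/49
= 11/49
= 0.2245

0.2245


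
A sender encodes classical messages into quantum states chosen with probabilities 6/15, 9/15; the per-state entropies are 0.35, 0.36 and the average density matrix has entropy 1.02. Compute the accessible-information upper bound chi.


chi = S(rho) - sum_i p_i * S(rho_i)
Weighted entropy = 6/15 * 0.35 + 9/15 * 0.36
= 0.3560
chi = 1.02 - 0.3560
= 0.6640

0.6640


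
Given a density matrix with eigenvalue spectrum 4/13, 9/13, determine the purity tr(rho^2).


tr(rho^2) = sum of eigenvalues squared
= (4/13)^2 + (9/13)^2
= (16 + 81) / 169
= 97/169
= 0.5740

0.5740


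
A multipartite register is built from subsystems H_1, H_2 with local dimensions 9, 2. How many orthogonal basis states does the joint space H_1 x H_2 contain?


dim(H_1 x H_2) = 9 * 2
= 18

18


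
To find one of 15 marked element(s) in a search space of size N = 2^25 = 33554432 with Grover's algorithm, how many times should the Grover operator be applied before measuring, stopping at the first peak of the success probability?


After j Grover iterations the success probability is P(j) = sin^2((2j+1)*theta), where sin(theta) = sqrt(k/N).
N = 2^25 = 33554432, k = 15
sin(theta) = sqrt(k/N) = 0.0006686066376
theta = arcsin(sqrt(k/N)) = 0.0006686066874 rad
P(j) reaches its first maximum when (2j+1)*theta is as close as possible to pi/2, i.e. j = round(pi/(4*theta) - 1/2).
pi/(4*theta) - 1/2 = 1174.1789
(For comparison, the common estimate pi/4 * sqrt(N/k) = 1174.6790; the exact maximiser is used here.)
Optimal iterations = 1174

1174


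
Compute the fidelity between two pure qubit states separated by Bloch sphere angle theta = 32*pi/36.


For states separated by angle theta on Bloch sphere:
F = cos^2(theta/2)
theta = 32*pi/36 = 2.7925
theta/2 = 1.3963
cos(theta/2) = 0.1736
F = 0.0302

0.0302


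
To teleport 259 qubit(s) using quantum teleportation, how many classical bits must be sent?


Quantum teleportation requires 2 classical bits per qubit teleported.
259 qubit(s) -> 2 * 259 = 518 classical bits

518


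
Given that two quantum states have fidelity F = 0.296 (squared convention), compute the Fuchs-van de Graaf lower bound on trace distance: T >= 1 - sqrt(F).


Fuchs-van de Graaf (squared-fidelity convention): 1 - sqrt(F) <= T <= sqrt(1 - F).
Lower bound: T >= 1 - sqrt(F)
sqrt(F) = sqrt(0.296) = 0.5441
T >= 1 - 0.5441
T >= 0.4559

0.4559


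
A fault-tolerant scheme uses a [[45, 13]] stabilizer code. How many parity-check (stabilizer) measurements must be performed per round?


For an [[n,k]] stabilizer code:
Number of stabilizer generators = n - k
= 45 - 13
= 32

32


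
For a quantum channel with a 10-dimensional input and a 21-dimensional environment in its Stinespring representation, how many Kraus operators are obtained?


Tracing out the environment in an orthonormal basis {|i>_E} gives Kraus operators K_i = <i|_E U |0>_E.
Number of Kraus operators = dim(H_env) = d_env
= 21

21


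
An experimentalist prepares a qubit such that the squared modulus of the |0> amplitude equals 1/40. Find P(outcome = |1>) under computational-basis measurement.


|alpha|^2 = 1/40 = 0.0250
|beta|^2 = 1 - 1/40 = 39/40 = 0.9750
P(|1>) = |beta|^2 = 0.9750

0.9750


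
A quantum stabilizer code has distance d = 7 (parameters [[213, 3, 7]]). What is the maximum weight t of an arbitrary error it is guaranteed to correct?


Code parameters: [[213, 3, 7]], distance d = 7.
Number of correctable errors = floor((d-1)/2)
= floor((7 - 1)/2)
= floor(6/2)
= 3

3
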